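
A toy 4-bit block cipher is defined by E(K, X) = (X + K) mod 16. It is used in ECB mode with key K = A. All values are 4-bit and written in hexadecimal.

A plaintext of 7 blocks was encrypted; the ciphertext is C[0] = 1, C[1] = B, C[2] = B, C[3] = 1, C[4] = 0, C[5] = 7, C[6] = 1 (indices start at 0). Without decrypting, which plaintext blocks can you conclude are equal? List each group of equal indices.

P[0] = P[3] = P[6]; P[1] = P[2]

ECB encrypts each block independently with the same key, so equal ciphertext blocks imply equal plaintext blocks.
C[0] = C[3] = C[6] = 1, so P[0] = P[3] = P[6].
C[1] = C[2] = B, so P[1] = P[2].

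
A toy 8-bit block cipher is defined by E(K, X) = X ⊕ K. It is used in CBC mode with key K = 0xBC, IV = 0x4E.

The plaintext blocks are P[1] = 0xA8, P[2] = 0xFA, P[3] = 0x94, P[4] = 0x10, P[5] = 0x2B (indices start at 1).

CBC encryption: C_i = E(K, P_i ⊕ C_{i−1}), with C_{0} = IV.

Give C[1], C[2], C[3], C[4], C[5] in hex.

C[1]: P[1] ⊕ 0x4E = 0xE6; E(K, 0xE6) = 0x5A.
C[2]: P[2] ⊕ 0x5A = 0xA0; E(K, 0xA0) = 0x1C.
C[3]: P[3] ⊕ 0x1C = 0x88; E(K, 0x88) = 0x34.
C[4]: P[4] ⊕ 0x34 = 0x24; E(K, 0x24) = 0x98.
C[5]: P[5] ⊕ 0x98 = 0xB3; E(K, 0xB3) = 0x0F.

C[1] = 0x5A, C[2] = 0x1C, C[3] = 0x34, C[4] = 0x98, C[5] = 0x0F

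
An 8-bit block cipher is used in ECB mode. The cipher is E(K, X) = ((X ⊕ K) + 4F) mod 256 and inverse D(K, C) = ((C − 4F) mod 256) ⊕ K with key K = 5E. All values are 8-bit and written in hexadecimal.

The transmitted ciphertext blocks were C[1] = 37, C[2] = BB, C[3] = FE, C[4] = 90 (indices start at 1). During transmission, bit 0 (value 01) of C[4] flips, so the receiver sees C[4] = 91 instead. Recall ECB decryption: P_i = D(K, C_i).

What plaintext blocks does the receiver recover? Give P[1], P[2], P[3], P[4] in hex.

Only C[4] changed, to 91. In ECB, a change in C_i affects only P_i. Decrypting the received ciphertext:
P[1]: D(K, 37) = B6.
P[2]: D(K, BB) = 32.
P[3]: D(K, FE) = F1.
P[4]: D(K, 91) = 1C.
Blocks that differ from the original plaintext: P[4].

P[1] = B6, P[2] = 32, P[3] = F1, P[4] = 1C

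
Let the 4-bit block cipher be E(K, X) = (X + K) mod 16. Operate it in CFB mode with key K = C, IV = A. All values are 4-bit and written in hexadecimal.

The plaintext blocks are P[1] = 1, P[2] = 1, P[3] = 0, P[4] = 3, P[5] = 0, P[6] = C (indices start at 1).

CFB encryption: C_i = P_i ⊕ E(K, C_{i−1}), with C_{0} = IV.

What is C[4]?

C[1]: E(K, A) = 6; 1 ⊕ 6 = 7.
C[2]: E(K, 7) = 3; 1 ⊕ 3 = 2.
C[3]: E(K, 2) = E; 0 ⊕ E = E.
C[4]: E(K, E) = A; 3 ⊕ A = 9.

C[4] = 9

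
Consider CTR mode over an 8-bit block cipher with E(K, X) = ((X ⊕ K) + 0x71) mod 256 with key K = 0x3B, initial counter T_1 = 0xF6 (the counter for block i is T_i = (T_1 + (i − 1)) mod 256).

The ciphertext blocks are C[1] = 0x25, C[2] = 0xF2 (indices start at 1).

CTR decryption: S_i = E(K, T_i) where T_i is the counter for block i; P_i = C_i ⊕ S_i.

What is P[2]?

P[2] = 0xCF

P[2]: T = 0xF7, S = E(K, T) = 0x3D; 0xF2 ⊕ 0x3D = 0xCF.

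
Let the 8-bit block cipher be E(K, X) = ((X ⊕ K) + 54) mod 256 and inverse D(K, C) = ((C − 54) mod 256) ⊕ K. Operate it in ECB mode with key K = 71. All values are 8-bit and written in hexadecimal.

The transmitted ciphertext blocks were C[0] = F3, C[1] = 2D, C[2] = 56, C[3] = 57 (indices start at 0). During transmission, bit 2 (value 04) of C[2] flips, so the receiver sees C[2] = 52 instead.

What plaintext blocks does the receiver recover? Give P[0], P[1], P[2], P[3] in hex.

P[0] = EE, P[1] = A8, P[2] = 8F, P[3] = 72

ECB decryption: P_i = D(K, C_i).
Only C[2] changed, to 52. In ECB, a change in C_i affects only P_i. Decrypting the received ciphertext:
P[0]: D(K, F3) = EE.
P[1]: D(K, 2D) = A8.
P[2]: D(K, 52) = 8F.
P[3]: D(K, 57) = 72.
Blocks that differ from the original plaintext: P[2].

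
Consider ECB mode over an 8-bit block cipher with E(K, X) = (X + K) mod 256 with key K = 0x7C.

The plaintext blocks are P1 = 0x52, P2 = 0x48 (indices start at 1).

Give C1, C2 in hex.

C1 = 0xCE, C2 = 0xC4

ECB encryption: C_i = E(K, P_i).
C1: E(K, 0x52) = 0xCE.
C2: E(K, 0x48) = 0xC4.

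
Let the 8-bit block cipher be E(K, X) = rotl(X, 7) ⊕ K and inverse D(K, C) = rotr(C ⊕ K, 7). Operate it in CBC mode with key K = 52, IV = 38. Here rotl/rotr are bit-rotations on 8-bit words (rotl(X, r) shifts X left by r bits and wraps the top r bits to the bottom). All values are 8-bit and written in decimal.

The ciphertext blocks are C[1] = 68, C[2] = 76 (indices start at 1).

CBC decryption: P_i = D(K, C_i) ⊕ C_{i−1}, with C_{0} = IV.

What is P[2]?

P[2]: D(K, 76) = 240; 240 ⊕ 68 = 180.

P[2] = 180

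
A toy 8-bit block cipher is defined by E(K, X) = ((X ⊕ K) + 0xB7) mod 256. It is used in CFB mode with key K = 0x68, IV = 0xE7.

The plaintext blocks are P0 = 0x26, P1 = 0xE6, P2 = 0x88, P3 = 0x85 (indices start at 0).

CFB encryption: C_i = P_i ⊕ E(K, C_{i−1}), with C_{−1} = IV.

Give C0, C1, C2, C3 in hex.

C0 = 0x60, C1 = 0x59, C2 = 0x60, C3 = 0x3A

C0: E(K, 0xE7) = 0x46; 0x26 ⊕ 0x46 = 0x60.
C1: E(K, 0x60) = 0xBF; 0xE6 ⊕ 0xBF = 0x59.
C2: E(K, 0x59) = 0xE8; 0x88 ⊕ 0xE8 = 0x60.
C3: E(K, 0x60) = 0xBF; 0x85 ⊕ 0xBF = 0x3A.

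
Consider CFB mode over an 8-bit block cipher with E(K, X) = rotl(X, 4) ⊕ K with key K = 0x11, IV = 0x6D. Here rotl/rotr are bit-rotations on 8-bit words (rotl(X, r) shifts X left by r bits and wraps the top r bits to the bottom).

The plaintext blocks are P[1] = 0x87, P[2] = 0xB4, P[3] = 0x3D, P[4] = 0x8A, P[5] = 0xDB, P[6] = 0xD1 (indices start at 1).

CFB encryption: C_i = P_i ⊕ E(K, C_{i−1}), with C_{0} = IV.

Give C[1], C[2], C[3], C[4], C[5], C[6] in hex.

C[1] = 0x40, C[2] = 0xA1, C[3] = 0x36, C[4] = 0xF8, C[5] = 0x45, C[6] = 0x94

C[1]: E(K, 0x6D) = 0xC7; 0x87 ⊕ 0xC7 = 0x40.
C[2]: E(K, 0x40) = 0x15; 0xB4 ⊕ 0x15 = 0xA1.
C[3]: E(K, 0xA1) = 0x0B; 0x3D ⊕ 0x0B = 0x36.
C[4]: E(K, 0x36) = 0x72; 0x8A ⊕ 0x72 = 0xF8.
C[5]: E(K, 0xF8) = 0x9E; 0xDB ⊕ 0x9E = 0x45.
C[6]: E(K, 0x45) = 0x45; 0xD1 ⊕ 0x45 = 0x94.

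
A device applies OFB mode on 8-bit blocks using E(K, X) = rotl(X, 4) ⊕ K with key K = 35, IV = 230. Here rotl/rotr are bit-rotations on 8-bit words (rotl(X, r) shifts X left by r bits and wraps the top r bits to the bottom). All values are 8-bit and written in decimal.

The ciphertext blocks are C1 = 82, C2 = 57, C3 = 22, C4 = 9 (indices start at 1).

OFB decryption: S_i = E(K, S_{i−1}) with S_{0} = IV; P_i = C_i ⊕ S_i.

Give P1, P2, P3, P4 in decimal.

P1: S = E(K, 230) = 77; 82 ⊕ 77 = 31.
P2: S = E(K, 77) = 247; 57 ⊕ 247 = 206.
P3: S = E(K, 247) = 92; 22 ⊕ 92 = 74.
P4: S = E(K, 92) = 230; 9 ⊕ 230 = 239.

P1 = 31, P2 = 206, P3 = 74, P4 = 239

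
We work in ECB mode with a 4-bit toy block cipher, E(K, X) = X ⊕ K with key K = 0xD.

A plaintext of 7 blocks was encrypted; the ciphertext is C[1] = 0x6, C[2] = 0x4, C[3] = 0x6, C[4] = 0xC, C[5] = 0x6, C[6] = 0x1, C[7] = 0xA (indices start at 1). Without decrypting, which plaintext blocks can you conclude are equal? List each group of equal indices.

P[1] = P[3] = P[5]

ECB encrypts each block independently with the same key, so equal ciphertext blocks imply equal plaintext blocks.
C[1] = C[3] = C[5] = 0x6, so P[1] = P[3] = P[5].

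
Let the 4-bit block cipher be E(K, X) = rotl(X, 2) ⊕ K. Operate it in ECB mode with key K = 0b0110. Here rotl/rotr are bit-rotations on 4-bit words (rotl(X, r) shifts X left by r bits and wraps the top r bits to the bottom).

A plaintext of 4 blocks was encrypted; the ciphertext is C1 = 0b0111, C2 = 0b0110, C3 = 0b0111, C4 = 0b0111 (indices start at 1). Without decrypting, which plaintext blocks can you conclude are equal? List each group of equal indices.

ECB encrypts each block independently with the same key, so equal ciphertext blocks imply equal plaintext blocks.
C1 = C3 = C4 = 0b0111, so P1 = P3 = P4.

P1 = P3 = P4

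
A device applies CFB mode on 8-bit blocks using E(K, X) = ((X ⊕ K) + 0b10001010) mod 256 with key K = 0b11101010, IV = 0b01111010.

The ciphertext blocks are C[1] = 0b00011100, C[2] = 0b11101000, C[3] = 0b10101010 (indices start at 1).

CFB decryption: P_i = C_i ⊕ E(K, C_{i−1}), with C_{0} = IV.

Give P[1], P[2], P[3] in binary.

P[1] = 0b00000110, P[2] = 0b01101000, P[3] = 0b00100110

P[1]: E(K, 0b01111010) = 0b00011010; 0b00011100 ⊕ 0b00011010 = 0b00000110.
P[2]: E(K, 0b00011100) = 0b10000000; 0b11101000 ⊕ 0b10000000 = 0b01101000.
P[3]: E(K, 0b11101000) = 0b10001100; 0b10101010 ⊕ 0b10001100 = 0b00100110.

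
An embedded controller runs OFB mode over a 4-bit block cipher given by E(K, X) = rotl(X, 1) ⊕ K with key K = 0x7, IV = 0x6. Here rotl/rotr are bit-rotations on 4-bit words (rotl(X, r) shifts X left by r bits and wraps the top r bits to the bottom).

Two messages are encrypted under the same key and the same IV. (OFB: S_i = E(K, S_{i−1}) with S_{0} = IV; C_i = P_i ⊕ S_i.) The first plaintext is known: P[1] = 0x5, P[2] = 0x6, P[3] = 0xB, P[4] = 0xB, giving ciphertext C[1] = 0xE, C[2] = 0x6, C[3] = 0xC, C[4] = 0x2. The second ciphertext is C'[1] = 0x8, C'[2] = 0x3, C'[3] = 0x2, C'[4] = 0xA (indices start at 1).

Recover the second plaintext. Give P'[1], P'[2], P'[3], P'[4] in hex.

P'[1] = 0x3, P'[2] = 0x3, P'[3] = 0x5, P'[4] = 0x3

In OFB with a reused IV, both messages share the same keystream S_i, so C_i ⊕ C'_i = P_i ⊕ P'_i and thus P'_i = P_i ⊕ C_i ⊕ C'_i.
P'[1]: 0x5 ⊕ 0xE ⊕ 0x8 = 0x3.
P'[2]: 0x6 ⊕ 0x6 ⊕ 0x3 = 0x3.
P'[3]: 0xB ⊕ 0xC ⊕ 0x2 = 0x5.
P'[4]: 0xB ⊕ 0x2 ⊕ 0xA = 0x3.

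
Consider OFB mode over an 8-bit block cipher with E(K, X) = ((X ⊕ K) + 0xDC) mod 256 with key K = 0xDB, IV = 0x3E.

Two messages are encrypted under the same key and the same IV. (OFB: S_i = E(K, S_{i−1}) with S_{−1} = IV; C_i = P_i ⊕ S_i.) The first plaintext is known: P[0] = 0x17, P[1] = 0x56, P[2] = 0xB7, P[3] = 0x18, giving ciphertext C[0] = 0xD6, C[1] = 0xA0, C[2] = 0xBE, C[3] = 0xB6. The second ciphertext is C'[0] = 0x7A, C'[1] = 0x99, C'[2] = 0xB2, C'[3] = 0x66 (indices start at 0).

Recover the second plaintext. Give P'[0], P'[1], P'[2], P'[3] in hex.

P'[0] = 0xBB, P'[1] = 0x6F, P'[2] = 0xBB, P'[3] = 0xC8

In OFB with a reused IV, both messages share the same keystream S_i, so C_i ⊕ C'_i = P_i ⊕ P'_i and thus P'_i = P_i ⊕ C_i ⊕ C'_i.
P'[0]: 0x17 ⊕ 0xD6 ⊕ 0x7A = 0xBB.
P'[1]: 0x56 ⊕ 0xA0 ⊕ 0x99 = 0x6F.
P'[2]: 0xB7 ⊕ 0xBE ⊕ 0xB2 = 0xBB.
P'[3]: 0x18 ⊕ 0xB6 ⊕ 0x66 = 0xC8.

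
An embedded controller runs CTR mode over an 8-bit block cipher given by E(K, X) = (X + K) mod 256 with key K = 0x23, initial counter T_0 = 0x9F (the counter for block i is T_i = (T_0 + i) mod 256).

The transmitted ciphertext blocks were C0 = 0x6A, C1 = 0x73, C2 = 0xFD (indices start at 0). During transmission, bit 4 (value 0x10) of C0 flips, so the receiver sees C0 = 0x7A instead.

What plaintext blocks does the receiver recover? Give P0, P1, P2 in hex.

P0 = 0xB8, P1 = 0xB0, P2 = 0x39

CTR decryption: S_i = E(K, T_i) where T_i is the counter for block i; P_i = C_i ⊕ S_i.
Only C0 changed, to 0x7A. In CTR, a change in C_i flips the same bit in P_i only; the keystream is unaffected. Decrypting the received ciphertext:
P0: T = 0x9F, S = E(K, T) = 0xC2; 0x7A ⊕ 0xC2 = 0xB8.
P1: T = 0xA0, S = E(K, T) = 0xC3; 0x73 ⊕ 0xC3 = 0xB0.
P2: T = 0xA1, S = E(K, T) = 0xC4; 0xFD ⊕ 0xC4 = 0x39.
Blocks that differ from the original plaintext: P0.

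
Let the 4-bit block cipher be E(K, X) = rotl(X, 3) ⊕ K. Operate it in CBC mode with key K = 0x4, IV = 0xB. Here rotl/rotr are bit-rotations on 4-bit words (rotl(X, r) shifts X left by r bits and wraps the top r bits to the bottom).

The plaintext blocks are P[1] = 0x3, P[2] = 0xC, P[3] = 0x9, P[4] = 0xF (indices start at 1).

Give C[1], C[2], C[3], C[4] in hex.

CBC encryption: C_i = E(K, P_i ⊕ C_{i−1}), with C_{0} = IV.
C[1]: P[1] ⊕ 0xB = 0x8; E(K, 0x8) = 0x0.
C[2]: P[2] ⊕ 0x0 = 0xC; E(K, 0xC) = 0x2.
C[3]: P[3] ⊕ 0x2 = 0xB; E(K, 0xB) = 0x9.
C[4]: P[4] ⊕ 0x9 = 0x6; E(K, 0x6) = 0x7.

C[1] = 0x0, C[2] = 0x2, C[3] = 0x9, C[4] = 0x7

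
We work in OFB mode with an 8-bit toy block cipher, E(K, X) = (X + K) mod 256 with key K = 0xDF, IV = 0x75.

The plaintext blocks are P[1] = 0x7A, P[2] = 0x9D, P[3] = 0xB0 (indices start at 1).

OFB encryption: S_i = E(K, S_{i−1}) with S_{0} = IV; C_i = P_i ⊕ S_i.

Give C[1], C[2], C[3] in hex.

C[1]: S = E(K, 0x75) = 0x54; 0x7A ⊕ 0x54 = 0x2E.
C[2]: S = E(K, 0x54) = 0x33; 0x9D ⊕ 0x33 = 0xAE.
C[3]: S = E(K, 0x33) = 0x12; 0xB0 ⊕ 0x12 = 0xA2.

C[1] = 0x2E, C[2] = 0xAE, C[3] = 0xA2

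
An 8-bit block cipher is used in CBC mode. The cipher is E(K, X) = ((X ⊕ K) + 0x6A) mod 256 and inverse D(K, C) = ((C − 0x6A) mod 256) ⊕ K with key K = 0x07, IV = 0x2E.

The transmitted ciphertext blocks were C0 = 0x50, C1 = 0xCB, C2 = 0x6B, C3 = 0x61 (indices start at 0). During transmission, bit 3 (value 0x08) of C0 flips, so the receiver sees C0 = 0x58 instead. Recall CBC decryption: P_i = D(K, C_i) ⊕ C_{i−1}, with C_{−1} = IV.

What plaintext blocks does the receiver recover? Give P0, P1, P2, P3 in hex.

Only C0 changed, to 0x58. In CBC, a change in C_i garbles P_i and flips the same bit in P_{i+1}. Decrypting the received ciphertext:
P0: D(K, 0x58) = 0xE9; 0xE9 ⊕ 0x2E = 0xC7.
P1: D(K, 0xCB) = 0x66; 0x66 ⊕ 0x58 = 0x3E.
P2: D(K, 0x6B) = 0x06; 0x06 ⊕ 0xCB = 0xCD.
P3: D(K, 0x61) = 0xF0; 0xF0 ⊕ 0x6B = 0x9B.
Blocks that differ from the original plaintext: P0, P1.

P0 = 0xC7, P1 = 0x3E, P2 = 0xCD, P3 = 0x9B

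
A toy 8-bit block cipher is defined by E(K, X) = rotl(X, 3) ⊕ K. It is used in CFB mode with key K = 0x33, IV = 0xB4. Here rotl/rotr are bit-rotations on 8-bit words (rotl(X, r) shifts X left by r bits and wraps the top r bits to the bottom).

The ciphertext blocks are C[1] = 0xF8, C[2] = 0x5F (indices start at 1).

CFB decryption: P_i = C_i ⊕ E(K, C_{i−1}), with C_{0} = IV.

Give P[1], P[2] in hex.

P[1] = 0x6E, P[2] = 0xAB

P[1]: E(K, 0xB4) = 0x96; 0xF8 ⊕ 0x96 = 0x6E.
P[2]: E(K, 0xF8) = 0xF4; 0x5F ⊕ 0xF4 = 0xAB.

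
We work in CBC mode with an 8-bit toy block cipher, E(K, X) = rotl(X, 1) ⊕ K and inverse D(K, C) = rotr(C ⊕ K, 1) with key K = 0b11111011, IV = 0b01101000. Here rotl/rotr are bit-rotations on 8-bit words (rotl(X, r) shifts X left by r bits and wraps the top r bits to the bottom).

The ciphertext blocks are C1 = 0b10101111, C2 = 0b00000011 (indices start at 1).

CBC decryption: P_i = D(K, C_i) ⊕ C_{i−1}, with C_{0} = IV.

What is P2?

P2 = 0b11010011

P2: D(K, 0b00000011) = 0b01111100; 0b01111100 ⊕ 0b10101111 = 0b11010011.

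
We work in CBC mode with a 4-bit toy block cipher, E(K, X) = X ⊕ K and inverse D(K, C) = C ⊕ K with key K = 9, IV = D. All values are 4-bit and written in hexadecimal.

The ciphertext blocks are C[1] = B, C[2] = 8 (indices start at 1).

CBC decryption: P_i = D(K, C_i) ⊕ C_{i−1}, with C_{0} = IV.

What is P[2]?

P[2]: D(K, 8) = 1; 1 ⊕ B = A.

P[2] = A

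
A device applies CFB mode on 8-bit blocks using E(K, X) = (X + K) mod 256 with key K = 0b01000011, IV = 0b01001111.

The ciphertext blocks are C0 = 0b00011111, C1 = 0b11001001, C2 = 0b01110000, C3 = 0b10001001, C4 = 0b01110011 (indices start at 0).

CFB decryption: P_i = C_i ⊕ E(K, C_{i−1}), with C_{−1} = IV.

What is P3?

P3 = 0b00111010

P3: E(K, 0b01110000) = 0b10110011; 0b10001001 ⊕ 0b10110011 = 0b00111010.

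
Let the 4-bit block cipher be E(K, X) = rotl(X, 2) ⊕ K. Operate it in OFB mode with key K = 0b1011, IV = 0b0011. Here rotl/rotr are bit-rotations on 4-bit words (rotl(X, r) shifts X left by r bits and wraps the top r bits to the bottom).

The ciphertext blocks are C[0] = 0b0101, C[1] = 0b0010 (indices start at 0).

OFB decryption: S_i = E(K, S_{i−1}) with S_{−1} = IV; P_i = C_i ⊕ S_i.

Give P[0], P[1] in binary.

P[0] = 0b0010, P[1] = 0b0100

P[0]: S = E(K, 0b0011) = 0b0111; 0b0101 ⊕ 0b0111 = 0b0010.
P[1]: S = E(K, 0b0111) = 0b0110; 0b0010 ⊕ 0b0110 = 0b0100.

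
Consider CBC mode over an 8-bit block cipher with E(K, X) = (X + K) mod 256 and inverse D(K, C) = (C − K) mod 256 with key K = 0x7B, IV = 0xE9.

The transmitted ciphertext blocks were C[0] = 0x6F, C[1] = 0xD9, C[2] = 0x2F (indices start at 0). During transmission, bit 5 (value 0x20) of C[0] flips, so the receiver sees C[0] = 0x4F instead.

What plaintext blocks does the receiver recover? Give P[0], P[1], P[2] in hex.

CBC decryption: P_i = D(K, C_i) ⊕ C_{i−1}, with C_{−1} = IV.
Only C[0] changed, to 0x4F. In CBC, a change in C_i garbles P_i and flips the same bit in P_{i+1}. Decrypting the received ciphertext:
P[0]: D(K, 0x4F) = 0xD4; 0xD4 ⊕ 0xE9 = 0x3D.
P[1]: D(K, 0xD9) = 0x5E; 0x5E ⊕ 0x4F = 0x11.
P[2]: D(K, 0x2F) = 0xB4; 0xB4 ⊕ 0xD9 = 0x6D.
Blocks that differ from the original plaintext: P[0], P[1].

P[0] = 0x3D, P[1] = 0x11, P[2] = 0x6D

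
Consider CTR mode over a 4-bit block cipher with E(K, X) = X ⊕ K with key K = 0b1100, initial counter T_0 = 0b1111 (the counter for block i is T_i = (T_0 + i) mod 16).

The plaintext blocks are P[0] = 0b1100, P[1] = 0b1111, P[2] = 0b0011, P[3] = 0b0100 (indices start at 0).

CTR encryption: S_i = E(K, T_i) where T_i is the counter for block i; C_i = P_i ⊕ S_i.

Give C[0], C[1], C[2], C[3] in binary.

C[0] = 0b1111, C[1] = 0b0011, C[2] = 0b1110, C[3] = 0b1010

C[0]: T = 0b1111, S = E(K, T) = 0b0011; 0b1100 ⊕ 0b0011 = 0b1111.
C[1]: T = 0b0000, S = E(K, T) = 0b1100; 0b1111 ⊕ 0b1100 = 0b0011.
C[2]: T = 0b0001, S = E(K, T) = 0b1101; 0b0011 ⊕ 0b1101 = 0b1110.
C[3]: T = 0b0010, S = E(K, T) = 0b1110; 0b0100 ⊕ 0b1110 = 0b1010.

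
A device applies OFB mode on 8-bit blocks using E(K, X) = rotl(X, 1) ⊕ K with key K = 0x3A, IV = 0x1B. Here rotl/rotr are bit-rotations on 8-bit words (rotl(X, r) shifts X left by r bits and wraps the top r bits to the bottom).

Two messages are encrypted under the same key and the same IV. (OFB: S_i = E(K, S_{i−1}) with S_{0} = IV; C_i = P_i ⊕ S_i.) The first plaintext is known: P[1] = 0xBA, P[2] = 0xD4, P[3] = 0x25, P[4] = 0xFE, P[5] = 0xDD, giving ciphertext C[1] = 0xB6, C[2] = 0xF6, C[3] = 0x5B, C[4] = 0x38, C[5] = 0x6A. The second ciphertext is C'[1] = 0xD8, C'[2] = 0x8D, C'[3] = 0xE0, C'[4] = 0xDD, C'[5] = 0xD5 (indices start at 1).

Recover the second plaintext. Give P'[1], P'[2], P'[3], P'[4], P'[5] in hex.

In OFB with a reused IV, both messages share the same keystream S_i, so C_i ⊕ C'_i = P_i ⊕ P'_i and thus P'_i = P_i ⊕ C_i ⊕ C'_i.
P'[1]: 0xBA ⊕ 0xB6 ⊕ 0xD8 = 0xD4.
P'[2]: 0xD4 ⊕ 0xF6 ⊕ 0x8D = 0xAF.
P'[3]: 0x25 ⊕ 0x5B ⊕ 0xE0 = 0x9E.
P'[4]: 0xFE ⊕ 0x38 ⊕ 0xDD = 0x1B.
P'[5]: 0xDD ⊕ 0x6A ⊕ 0xD5 = 0x62.

P'[1] = 0xD4, P'[2] = 0xAF, P'[3] = 0x9E, P'[4] = 0x1B, P'[5] = 0x62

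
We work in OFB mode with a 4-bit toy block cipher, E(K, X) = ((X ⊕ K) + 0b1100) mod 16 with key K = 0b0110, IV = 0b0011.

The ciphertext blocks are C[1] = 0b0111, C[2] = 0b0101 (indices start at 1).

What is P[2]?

P[2] = 0b0110

OFB decryption: S_i = E(K, S_{i−1}) with S_{0} = IV; P_i = C_i ⊕ S_i.
P[1]: S = E(K, 0b0011) = 0b0001; 0b0111 ⊕ 0b0001 = 0b0110.
P[2]: S = E(K, 0b0001) = 0b0011; 0b0101 ⊕ 0b0011 = 0b0110.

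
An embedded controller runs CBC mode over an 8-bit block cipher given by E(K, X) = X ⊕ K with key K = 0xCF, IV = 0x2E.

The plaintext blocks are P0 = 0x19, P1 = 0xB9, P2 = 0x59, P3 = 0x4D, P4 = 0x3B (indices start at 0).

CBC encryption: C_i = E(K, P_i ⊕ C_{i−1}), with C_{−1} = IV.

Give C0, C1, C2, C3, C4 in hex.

C0 = 0xF8, C1 = 0x8E, C2 = 0x18, C3 = 0x9A, C4 = 0x6E

C0: P0 ⊕ 0x2E = 0x37; E(K, 0x37) = 0xF8.
C1: P1 ⊕ 0xF8 = 0x41; E(K, 0x41) = 0x8E.
C2: P2 ⊕ 0x8E = 0xD7; E(K, 0xD7) = 0x18.
C3: P3 ⊕ 0x18 = 0x55; E(K, 0x55) = 0x9A.
C4: P4 ⊕ 0x9A = 0xA1; E(K, 0xA1) = 0x6E.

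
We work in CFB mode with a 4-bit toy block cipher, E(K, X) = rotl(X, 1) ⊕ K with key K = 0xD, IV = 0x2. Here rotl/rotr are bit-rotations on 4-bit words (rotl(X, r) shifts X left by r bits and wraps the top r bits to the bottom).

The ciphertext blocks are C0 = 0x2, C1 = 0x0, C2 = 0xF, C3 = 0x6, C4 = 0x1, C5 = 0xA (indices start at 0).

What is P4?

CFB decryption: P_i = C_i ⊕ E(K, C_{i−1}), with C_{−1} = IV.
P4: E(K, 0x6) = 0x1; 0x1 ⊕ 0x1 = 0x0.

P4 = 0x0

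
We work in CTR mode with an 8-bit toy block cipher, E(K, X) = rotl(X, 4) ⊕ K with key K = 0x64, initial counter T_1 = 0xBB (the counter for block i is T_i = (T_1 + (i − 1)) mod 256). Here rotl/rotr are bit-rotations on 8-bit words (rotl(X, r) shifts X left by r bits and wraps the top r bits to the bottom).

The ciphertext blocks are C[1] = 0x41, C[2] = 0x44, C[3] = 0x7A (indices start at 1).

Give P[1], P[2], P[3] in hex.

CTR decryption: S_i = E(K, T_i) where T_i is the counter for block i; P_i = C_i ⊕ S_i.
P[1]: T = 0xBB, S = E(K, T) = 0xDF; 0x41 ⊕ 0xDF = 0x9E.
P[2]: T = 0xBC, S = E(K, T) = 0xAF; 0x44 ⊕ 0xAF = 0xEB.
P[3]: T = 0xBD, S = E(K, T) = 0xBF; 0x7A ⊕ 0xBF = 0xC5.

P[1] = 0x9E, P[2] = 0xEB, P[3] = 0xC5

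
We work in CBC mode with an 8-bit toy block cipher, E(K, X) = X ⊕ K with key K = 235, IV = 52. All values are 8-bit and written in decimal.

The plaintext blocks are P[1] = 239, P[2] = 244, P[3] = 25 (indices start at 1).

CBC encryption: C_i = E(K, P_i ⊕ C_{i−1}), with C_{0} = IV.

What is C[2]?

C[2] = 47

C[1]: P[1] ⊕ 52 = 219; E(K, 219) = 48.
C[2]: P[2] ⊕ 48 = 196; E(K, 196) = 47.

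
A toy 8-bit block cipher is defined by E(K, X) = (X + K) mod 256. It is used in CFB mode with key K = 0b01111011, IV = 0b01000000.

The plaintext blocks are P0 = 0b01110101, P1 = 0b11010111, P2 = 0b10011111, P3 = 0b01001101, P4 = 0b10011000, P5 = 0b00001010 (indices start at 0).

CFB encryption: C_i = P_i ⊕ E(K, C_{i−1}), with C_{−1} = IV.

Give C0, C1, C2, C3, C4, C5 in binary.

C0: E(K, 0b01000000) = 0b10111011; 0b01110101 ⊕ 0b10111011 = 0b11001110.
C1: E(K, 0b11001110) = 0b01001001; 0b11010111 ⊕ 0b01001001 = 0b10011110.
C2: E(K, 0b10011110) = 0b00011001; 0b10011111 ⊕ 0b00011001 = 0b10000110.
C3: E(K, 0b10000110) = 0b00000001; 0b01001101 ⊕ 0b00000001 = 0b01001100.
C4: E(K, 0b01001100) = 0b11000111; 0b10011000 ⊕ 0b11000111 = 0b01011111.
C5: E(K, 0b01011111) = 0b11011010; 0b00001010 ⊕ 0b11011010 = 0b11010000.

C0 = 0b11001110, C1 = 0b10011110, C2 = 0b10000110, C3 = 0b01001100, C4 = 0b01011111, C5 = 0b11010000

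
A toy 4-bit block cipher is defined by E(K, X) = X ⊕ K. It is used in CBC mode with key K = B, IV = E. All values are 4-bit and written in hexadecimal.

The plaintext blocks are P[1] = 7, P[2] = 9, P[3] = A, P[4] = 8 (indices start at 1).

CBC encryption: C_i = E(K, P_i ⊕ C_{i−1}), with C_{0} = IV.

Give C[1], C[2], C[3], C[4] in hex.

C[1] = 2, C[2] = 0, C[3] = 1, C[4] = 2

C[1]: P[1] ⊕ E = 9; E(K, 9) = 2.
C[2]: P[2] ⊕ 2 = B; E(K, B) = 0.
C[3]: P[3] ⊕ 0 = A; E(K, A) = 1.
C[4]: P[4] ⊕ 1 = 9; E(K, 9) = 2.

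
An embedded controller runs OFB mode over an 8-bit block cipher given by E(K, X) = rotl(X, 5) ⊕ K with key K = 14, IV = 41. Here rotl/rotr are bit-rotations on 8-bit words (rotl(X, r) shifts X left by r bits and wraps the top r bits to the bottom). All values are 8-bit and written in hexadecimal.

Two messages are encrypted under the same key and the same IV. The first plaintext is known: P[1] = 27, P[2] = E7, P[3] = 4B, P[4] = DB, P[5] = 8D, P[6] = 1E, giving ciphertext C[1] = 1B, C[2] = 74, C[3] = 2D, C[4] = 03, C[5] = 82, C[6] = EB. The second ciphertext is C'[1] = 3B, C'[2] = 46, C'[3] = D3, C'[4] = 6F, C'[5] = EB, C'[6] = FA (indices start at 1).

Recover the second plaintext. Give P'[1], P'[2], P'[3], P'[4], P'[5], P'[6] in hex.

In OFB with a reused IV, both messages share the same keystream S_i, so C_i ⊕ C'_i = P_i ⊕ P'_i and thus P'_i = P_i ⊕ C_i ⊕ C'_i.
P'[1]: 27 ⊕ 1B ⊕ 3B = 07.
P'[2]: E7 ⊕ 74 ⊕ 46 = D5.
P'[3]: 4B ⊕ 2D ⊕ D3 = B5.
P'[4]: DB ⊕ 03 ⊕ 6F = B7.
P'[5]: 8D ⊕ 82 ⊕ EB = E4.
P'[6]: 1E ⊕ EB ⊕ FA = 0F.

P'[1] = 07, P'[2] = D5, P'[3] = B5, P'[4] = B7, P'[5] = E4, P'[6] = 0F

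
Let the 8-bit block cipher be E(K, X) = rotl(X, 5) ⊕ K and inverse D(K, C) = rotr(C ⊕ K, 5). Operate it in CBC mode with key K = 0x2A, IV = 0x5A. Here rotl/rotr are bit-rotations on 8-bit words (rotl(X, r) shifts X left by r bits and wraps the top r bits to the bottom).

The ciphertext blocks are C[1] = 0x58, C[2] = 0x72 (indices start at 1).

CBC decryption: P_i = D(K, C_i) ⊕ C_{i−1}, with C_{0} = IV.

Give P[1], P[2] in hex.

P[1] = 0xC9, P[2] = 0x9A

P[1]: D(K, 0x58) = 0x93; 0x93 ⊕ 0x5A = 0xC9.
P[2]: D(K, 0x72) = 0xC2; 0xC2 ⊕ 0x58 = 0x9A.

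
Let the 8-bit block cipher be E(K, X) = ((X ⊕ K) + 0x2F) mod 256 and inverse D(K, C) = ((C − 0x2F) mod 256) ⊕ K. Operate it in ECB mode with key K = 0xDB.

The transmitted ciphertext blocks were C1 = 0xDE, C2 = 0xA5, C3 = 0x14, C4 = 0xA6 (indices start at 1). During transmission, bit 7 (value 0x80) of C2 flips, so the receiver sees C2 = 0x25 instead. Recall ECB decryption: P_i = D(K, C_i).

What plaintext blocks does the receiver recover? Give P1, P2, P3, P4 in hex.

P1 = 0x74, P2 = 0x2D, P3 = 0x3E, P4 = 0xAC

Only C2 changed, to 0x25. In ECB, a change in C_i affects only P_i. Decrypting the received ciphertext:
P1: D(K, 0xDE) = 0x74.
P2: D(K, 0x25) = 0x2D.
P3: D(K, 0x14) = 0x3E.
P4: D(K, 0xA6) = 0xAC.
Blocks that differ from the original plaintext: P2.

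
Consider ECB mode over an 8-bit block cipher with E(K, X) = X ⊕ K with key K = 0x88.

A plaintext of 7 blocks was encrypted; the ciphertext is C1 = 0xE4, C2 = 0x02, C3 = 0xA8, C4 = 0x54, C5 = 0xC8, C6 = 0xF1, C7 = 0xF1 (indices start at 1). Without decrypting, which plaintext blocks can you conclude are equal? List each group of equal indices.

ECB encrypts each block independently with the same key, so equal ciphertext blocks imply equal plaintext blocks.
C6 = C7 = 0xF1, so P6 = P7.

P6 = P7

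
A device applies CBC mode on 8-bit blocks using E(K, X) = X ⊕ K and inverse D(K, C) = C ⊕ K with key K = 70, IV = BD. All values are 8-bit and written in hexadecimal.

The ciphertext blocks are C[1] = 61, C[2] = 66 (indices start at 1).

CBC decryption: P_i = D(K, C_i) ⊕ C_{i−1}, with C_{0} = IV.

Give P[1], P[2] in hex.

P[1] = AC, P[2] = 77

P[1]: D(K, 61) = 11; 11 ⊕ BD = AC.
P[2]: D(K, 66) = 16; 16 ⊕ 61 = 77.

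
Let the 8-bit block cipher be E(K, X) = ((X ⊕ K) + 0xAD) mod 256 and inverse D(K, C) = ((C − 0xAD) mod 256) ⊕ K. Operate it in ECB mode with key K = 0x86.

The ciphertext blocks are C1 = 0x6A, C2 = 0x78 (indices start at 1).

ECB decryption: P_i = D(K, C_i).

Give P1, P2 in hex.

P1 = 0x3B, P2 = 0x4D

P1: D(K, 0x6A) = 0x3B.
P2: D(K, 0x78) = 0x4D.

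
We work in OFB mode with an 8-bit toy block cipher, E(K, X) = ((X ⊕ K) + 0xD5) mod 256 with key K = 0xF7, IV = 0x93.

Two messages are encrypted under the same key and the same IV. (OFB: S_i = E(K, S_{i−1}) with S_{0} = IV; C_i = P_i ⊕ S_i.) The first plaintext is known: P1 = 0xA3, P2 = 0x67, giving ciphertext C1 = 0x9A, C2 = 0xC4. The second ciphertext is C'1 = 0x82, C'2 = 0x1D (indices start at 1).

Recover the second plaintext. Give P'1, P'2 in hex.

In OFB with a reused IV, both messages share the same keystream S_i, so C_i ⊕ C'_i = P_i ⊕ P'_i and thus P'_i = P_i ⊕ C_i ⊕ C'_i.
P'1: 0xA3 ⊕ 0x9A ⊕ 0x82 = 0xBB.
P'2: 0x67 ⊕ 0xC4 ⊕ 0x1D = 0xBE.

P'1 = 0xBB, P'2 = 0xBE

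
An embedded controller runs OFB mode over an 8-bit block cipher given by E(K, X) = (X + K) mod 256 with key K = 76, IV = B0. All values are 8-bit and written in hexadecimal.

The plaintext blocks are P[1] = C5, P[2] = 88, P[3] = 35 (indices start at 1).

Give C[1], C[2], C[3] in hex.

C[1] = E3, C[2] = 14, C[3] = 27

OFB encryption: S_i = E(K, S_{i−1}) with S_{0} = IV; C_i = P_i ⊕ S_i.
C[1]: S = E(K, B0) = 26; C5 ⊕ 26 = E3.
C[2]: S = E(K, 26) = 9C; 88 ⊕ 9C = 14.
C[3]: S = E(K, 9C) = 12; 35 ⊕ 12 = 27.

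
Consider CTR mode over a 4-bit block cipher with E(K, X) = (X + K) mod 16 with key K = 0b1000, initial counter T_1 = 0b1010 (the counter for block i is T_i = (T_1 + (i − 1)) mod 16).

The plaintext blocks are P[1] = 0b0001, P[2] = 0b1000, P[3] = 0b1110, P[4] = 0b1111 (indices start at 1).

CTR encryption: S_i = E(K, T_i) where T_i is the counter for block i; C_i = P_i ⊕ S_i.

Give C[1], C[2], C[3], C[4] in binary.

C[1]: T = 0b1010, S = E(K, T) = 0b0010; 0b0001 ⊕ 0b0010 = 0b0011.
C[2]: T = 0b1011, S = E(K, T) = 0b0011; 0b1000 ⊕ 0b0011 = 0b1011.
C[3]: T = 0b1100, S = E(K, T) = 0b0100; 0b1110 ⊕ 0b0100 = 0b1010.
C[4]: T = 0b1101, S = E(K, T) = 0b0101; 0b1111 ⊕ 0b0101 = 0b1010.

C[1] = 0b0011, C[2] = 0b1011, C[3] = 0b1010, C[4] = 0b1010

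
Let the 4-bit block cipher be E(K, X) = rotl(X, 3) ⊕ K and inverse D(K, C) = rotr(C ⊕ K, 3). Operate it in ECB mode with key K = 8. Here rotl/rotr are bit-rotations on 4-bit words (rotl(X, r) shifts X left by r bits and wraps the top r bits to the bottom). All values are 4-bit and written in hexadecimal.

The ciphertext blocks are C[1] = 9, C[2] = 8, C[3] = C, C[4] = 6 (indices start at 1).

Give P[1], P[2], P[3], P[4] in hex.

P[1] = 2, P[2] = 0, P[3] = 8, P[4] = D

ECB decryption: P_i = D(K, C_i).
P[1]: D(K, 9) = 2.
P[2]: D(K, 8) = 0.
P[3]: D(K, C) = 8.
P[4]: D(K, 6) = D.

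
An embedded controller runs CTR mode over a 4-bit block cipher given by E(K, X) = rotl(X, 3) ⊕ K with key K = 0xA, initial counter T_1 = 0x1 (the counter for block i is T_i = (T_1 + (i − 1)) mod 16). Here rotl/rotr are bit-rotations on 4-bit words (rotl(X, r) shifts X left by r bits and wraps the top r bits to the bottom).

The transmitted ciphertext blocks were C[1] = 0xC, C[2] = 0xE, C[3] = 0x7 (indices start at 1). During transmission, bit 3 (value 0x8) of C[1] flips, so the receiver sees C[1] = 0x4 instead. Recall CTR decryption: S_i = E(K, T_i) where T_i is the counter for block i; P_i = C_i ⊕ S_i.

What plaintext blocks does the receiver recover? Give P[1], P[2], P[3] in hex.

Only C[1] changed, to 0x4. In CTR, a change in C_i flips the same bit in P_i only; the keystream is unaffected. Decrypting the received ciphertext:
P[1]: T = 0x1, S = E(K, T) = 0x2; 0x4 ⊕ 0x2 = 0x6.
P[2]: T = 0x2, S = E(K, T) = 0xB; 0xE ⊕ 0xB = 0x5.
P[3]: T = 0x3, S = E(K, T) = 0x3; 0x7 ⊕ 0x3 = 0x4.
Blocks that differ from the original plaintext: P[1].

P[1] = 0x6, P[2] = 0x5, P[3] = 0x4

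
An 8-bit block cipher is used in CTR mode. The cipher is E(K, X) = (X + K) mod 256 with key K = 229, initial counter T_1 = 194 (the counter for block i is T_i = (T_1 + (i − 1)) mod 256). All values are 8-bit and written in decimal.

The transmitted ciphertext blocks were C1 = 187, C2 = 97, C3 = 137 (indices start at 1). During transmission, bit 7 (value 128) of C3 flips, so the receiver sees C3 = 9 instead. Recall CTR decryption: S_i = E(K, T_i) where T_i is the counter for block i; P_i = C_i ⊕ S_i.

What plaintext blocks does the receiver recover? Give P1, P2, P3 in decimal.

Only C3 changed, to 9. In CTR, a change in C_i flips the same bit in P_i only; the keystream is unaffected. Decrypting the received ciphertext:
P1: T = 194, S = E(K, T) = 167; 187 ⊕ 167 = 28.
P2: T = 195, S = E(K, T) = 168; 97 ⊕ 168 = 201.
P3: T = 196, S = E(K, T) = 169; 9 ⊕ 169 = 160.
Blocks that differ from the original plaintext: P3.

P1 = 28, P2 = 201, P3 = 160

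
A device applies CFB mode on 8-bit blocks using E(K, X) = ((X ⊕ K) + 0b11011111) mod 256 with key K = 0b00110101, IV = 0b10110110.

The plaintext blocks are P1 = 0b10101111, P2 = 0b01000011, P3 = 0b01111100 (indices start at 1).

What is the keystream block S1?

CFB encryption: C_i = P_i ⊕ E(K, C_{i−1}), with C_{0} = IV.
C1: E(K, 0b10110110) = 0b01100010; 0b10101111 ⊕ 0b01100010 = 0b11001101.
So S1 = 0b01100010.

0b01100010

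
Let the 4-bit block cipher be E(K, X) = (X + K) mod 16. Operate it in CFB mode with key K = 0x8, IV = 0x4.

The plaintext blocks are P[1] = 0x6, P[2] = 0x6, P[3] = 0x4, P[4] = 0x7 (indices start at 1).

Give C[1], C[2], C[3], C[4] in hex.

CFB encryption: C_i = P_i ⊕ E(K, C_{i−1}), with C_{0} = IV.
C[1]: E(K, 0x4) = 0xC; 0x6 ⊕ 0xC = 0xA.
C[2]: E(K, 0xA) = 0x2; 0x6 ⊕ 0x2 = 0x4.
C[3]: E(K, 0x4) = 0xC; 0x4 ⊕ 0xC = 0x8.
C[4]: E(K, 0x8) = 0x0; 0x7 ⊕ 0x0 = 0x7.

C[1] = 0xA, C[2] = 0x4, C[3] = 0x8, C[4] = 0x7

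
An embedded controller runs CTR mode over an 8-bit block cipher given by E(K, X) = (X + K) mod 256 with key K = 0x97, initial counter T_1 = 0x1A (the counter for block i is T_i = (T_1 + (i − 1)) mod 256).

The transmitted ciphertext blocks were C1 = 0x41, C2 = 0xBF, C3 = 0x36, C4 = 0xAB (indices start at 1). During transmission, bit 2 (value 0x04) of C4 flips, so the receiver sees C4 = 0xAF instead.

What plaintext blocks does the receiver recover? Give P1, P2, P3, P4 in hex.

P1 = 0xF0, P2 = 0x0D, P3 = 0x85, P4 = 0x1B

CTR decryption: S_i = E(K, T_i) where T_i is the counter for block i; P_i = C_i ⊕ S_i.
Only C4 changed, to 0xAF. In CTR, a change in C_i flips the same bit in P_i only; the keystream is unaffected. Decrypting the received ciphertext:
P1: T = 0x1A, S = E(K, T) = 0xB1; 0x41 ⊕ 0xB1 = 0xF0.
P2: T = 0x1B, S = E(K, T) = 0xB2; 0xBF ⊕ 0xB2 = 0x0D.
P3: T = 0x1C, S = E(K, T) = 0xB3; 0x36 ⊕ 0xB3 = 0x85.
P4: T = 0x1D, S = E(K, T) = 0xB4; 0xAF ⊕ 0xB4 = 0x1B.
Blocks that differ from the original plaintext: P4.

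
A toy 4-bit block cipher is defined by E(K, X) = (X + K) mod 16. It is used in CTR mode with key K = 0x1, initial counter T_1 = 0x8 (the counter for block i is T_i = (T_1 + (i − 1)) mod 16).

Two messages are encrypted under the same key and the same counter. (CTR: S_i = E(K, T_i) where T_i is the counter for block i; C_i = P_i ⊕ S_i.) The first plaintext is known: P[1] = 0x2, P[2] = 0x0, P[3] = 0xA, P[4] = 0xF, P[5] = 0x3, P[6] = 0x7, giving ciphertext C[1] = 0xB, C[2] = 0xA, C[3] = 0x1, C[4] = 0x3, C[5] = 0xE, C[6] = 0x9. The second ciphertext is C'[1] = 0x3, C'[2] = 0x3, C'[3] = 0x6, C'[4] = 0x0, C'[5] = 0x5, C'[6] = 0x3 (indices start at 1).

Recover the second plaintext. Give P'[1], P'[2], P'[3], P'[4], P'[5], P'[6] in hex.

P'[1] = 0xA, P'[2] = 0x9, P'[3] = 0xD, P'[4] = 0xC, P'[5] = 0x8, P'[6] = 0xD

In CTR with a reused counter, both messages share the same keystream S_i, so C_i ⊕ C'_i = P_i ⊕ P'_i and thus P'_i = P_i ⊕ C_i ⊕ C'_i.
P'[1]: 0x2 ⊕ 0xB ⊕ 0x3 = 0xA.
P'[2]: 0x0 ⊕ 0xA ⊕ 0x3 = 0x9.
P'[3]: 0xA ⊕ 0x1 ⊕ 0x6 = 0xD.
P'[4]: 0xF ⊕ 0x3 ⊕ 0x0 = 0xC.
P'[5]: 0x3 ⊕ 0xE ⊕ 0x5 = 0x8.
P'[6]: 0x7 ⊕ 0x9 ⊕ 0x3 = 0xD.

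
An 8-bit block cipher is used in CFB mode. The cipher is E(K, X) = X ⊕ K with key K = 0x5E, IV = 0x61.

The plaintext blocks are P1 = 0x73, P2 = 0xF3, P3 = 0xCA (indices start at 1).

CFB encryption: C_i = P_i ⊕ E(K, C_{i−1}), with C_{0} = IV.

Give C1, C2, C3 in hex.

C1 = 0x4C, C2 = 0xE1, C3 = 0x75

C1: E(K, 0x61) = 0x3F; 0x73 ⊕ 0x3F = 0x4C.
C2: E(K, 0x4C) = 0x12; 0xF3 ⊕ 0x12 = 0xE1.
C3: E(K, 0xE1) = 0xBF; 0xCA ⊕ 0xBF = 0x75.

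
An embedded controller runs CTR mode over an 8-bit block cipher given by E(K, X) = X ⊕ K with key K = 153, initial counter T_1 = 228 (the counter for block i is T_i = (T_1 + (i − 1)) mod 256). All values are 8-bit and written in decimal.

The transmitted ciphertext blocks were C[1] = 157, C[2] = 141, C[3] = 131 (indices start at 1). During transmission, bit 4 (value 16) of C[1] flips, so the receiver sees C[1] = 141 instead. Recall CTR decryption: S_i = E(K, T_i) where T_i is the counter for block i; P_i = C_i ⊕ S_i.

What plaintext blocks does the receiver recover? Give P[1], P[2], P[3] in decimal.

Only C[1] changed, to 141. In CTR, a change in C_i flips the same bit in P_i only; the keystream is unaffected. Decrypting the received ciphertext:
P[1]: T = 228, S = E(K, T) = 125; 141 ⊕ 125 = 240.
P[2]: T = 229, S = E(K, T) = 124; 141 ⊕ 124 = 241.
P[3]: T = 230, S = E(K, T) = 127; 131 ⊕ 127 = 252.
Blocks that differ from the original plaintext: P[1].

P[1] = 240, P[2] = 241, P[3] = 252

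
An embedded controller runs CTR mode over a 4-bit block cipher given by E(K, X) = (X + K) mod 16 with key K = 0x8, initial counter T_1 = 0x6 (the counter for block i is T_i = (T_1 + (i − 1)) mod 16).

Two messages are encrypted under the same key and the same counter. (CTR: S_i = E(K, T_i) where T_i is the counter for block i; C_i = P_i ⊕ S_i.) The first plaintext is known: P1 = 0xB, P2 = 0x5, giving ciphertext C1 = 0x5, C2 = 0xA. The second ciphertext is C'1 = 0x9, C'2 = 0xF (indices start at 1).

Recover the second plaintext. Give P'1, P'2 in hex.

P'1 = 0x7, P'2 = 0x0

In CTR with a reused counter, both messages share the same keystream S_i, so C_i ⊕ C'_i = P_i ⊕ P'_i and thus P'_i = P_i ⊕ C_i ⊕ C'_i.
P'1: 0xB ⊕ 0x5 ⊕ 0x9 = 0x7.
P'2: 0x5 ⊕ 0xA ⊕ 0xF = 0x0.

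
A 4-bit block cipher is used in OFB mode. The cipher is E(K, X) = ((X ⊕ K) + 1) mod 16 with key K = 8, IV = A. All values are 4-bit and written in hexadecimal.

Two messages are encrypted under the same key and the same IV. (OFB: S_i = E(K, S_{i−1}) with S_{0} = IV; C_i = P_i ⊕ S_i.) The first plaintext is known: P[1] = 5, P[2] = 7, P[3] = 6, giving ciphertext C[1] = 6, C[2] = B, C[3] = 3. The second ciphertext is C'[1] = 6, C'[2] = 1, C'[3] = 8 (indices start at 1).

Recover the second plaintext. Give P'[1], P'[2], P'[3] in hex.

In OFB with a reused IV, both messages share the same keystream S_i, so C_i ⊕ C'_i = P_i ⊕ P'_i and thus P'_i = P_i ⊕ C_i ⊕ C'_i.
P'[1]: 5 ⊕ 6 ⊕ 6 = 5.
P'[2]: 7 ⊕ B ⊕ 1 = D.
P'[3]: 6 ⊕ 3 ⊕ 8 = D.

P'[1] = 5, P'[2] = D, P'[3] = D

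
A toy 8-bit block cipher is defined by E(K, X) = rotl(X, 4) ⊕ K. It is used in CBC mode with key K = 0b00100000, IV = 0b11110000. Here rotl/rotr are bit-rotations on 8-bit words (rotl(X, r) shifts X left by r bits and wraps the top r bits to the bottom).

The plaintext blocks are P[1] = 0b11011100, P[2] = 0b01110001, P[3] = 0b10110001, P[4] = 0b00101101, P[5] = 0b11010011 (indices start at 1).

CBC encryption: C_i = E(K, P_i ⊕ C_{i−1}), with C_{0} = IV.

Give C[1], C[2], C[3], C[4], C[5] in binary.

C[1]: P[1] ⊕ 0b11110000 = 0b00101100; E(K, 0b00101100) = 0b11100010.
C[2]: P[2] ⊕ 0b11100010 = 0b10010011; E(K, 0b10010011) = 0b00011001.
C[3]: P[3] ⊕ 0b00011001 = 0b10101000; E(K, 0b10101000) = 0b10101010.
C[4]: P[4] ⊕ 0b10101010 = 0b10000111; E(K, 0b10000111) = 0b01011000.
C[5]: P[5] ⊕ 0b01011000 = 0b10001011; E(K, 0b10001011) = 0b10011000.

C[1] = 0b11100010, C[2] = 0b00011001, C[3] = 0b10101010, C[4] = 0b01011000, C[5] = 0b10011000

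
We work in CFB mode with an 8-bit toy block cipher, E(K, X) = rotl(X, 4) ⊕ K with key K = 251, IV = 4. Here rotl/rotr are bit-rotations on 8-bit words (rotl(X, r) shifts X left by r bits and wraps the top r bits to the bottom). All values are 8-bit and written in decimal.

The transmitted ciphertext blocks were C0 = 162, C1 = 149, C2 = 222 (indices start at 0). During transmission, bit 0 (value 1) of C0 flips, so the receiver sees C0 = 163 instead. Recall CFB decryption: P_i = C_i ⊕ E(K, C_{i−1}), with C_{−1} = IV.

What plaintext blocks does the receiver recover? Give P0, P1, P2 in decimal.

P0 = 24, P1 = 84, P2 = 124

Only C0 changed, to 163. In CFB, a change in C_i flips the same bit in P_i and garbles P_{i+1}. Decrypting the received ciphertext:
P0: E(K, 4) = 187; 163 ⊕ 187 = 24.
P1: E(K, 163) = 193; 149 ⊕ 193 = 84.
P2: E(K, 149) = 162; 222 ⊕ 162 = 124.
Blocks that differ from the original plaintext: P0, P1.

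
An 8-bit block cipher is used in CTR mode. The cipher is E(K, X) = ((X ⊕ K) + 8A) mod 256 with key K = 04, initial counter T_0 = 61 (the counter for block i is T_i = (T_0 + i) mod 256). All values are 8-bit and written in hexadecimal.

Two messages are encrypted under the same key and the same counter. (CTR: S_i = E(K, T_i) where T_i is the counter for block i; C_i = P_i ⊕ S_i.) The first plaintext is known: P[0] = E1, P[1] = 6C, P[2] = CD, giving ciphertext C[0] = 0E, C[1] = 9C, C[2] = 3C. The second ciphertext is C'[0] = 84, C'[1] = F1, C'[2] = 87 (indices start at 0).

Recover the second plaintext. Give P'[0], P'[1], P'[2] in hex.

P'[0] = 6B, P'[1] = 01, P'[2] = 76

In CTR with a reused counter, both messages share the same keystream S_i, so C_i ⊕ C'_i = P_i ⊕ P'_i and thus P'_i = P_i ⊕ C_i ⊕ C'_i.
P'[0]: E1 ⊕ 0E ⊕ 84 = 6B.
P'[1]: 6C ⊕ 9C ⊕ F1 = 01.
P'[2]: CD ⊕ 3C ⊕ 87 = 76.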